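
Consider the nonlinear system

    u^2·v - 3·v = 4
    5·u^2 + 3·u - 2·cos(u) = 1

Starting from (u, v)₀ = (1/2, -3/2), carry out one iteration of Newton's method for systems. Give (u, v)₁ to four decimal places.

(0.5006, -1.4549)

At (1/2, -3/2): F = (0.1250, -0.005165).
Jacobian J = [[2·u·v, u^2 - 3], [10·u + 2·sin(u) + 3, 0]].
At the point, J = [[-1.5000, -2.7500], [8.958851, 0.0000]] (det J = 24.636840).
Solving J·Δ = −F gives Δ = (0.0006, 0.0451).
Then the next iterate is (u, v)₁ = (0.5006, -1.4549).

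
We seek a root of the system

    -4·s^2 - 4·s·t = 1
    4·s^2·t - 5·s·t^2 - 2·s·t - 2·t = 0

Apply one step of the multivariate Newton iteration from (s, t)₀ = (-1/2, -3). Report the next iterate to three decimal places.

(-0.097, -2.226)

At (-1/2, -3): F = (-8.000, 22.500).
Jacobian J = [[-8·s - 4·t, -4·s], [8·s·t - 5·t^2 - 2·t, 4·s^2 - 10·s·t - 2·s - 2]].
At the point, J = [[16.000, 2.000], [-27.000, -15.000]] (det J = -186.000).
Solving J·Δ = −F gives Δ = (0.403, 0.774).
Then the next iterate is (s, t)₁ = (-0.097, -2.226).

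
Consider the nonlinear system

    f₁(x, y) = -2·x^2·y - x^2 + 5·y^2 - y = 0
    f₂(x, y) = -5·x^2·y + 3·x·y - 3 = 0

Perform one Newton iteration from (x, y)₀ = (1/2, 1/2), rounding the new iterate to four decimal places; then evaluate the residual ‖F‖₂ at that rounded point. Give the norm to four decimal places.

At (1/2, 1/2): F = (0.2500, -2.8750).
Jacobian J = [[-4·x·y - 2·x, -2·x^2 + 10·y - 1], [-10·x·y + 3·y, -5·x^2 + 3·x]].
At the point, J = [[-2.0000, 3.5000], [-1.0000, 0.2500]] (det J = 3.0000).
Solving J·Δ = −F gives Δ = (-3.3750, -2.0000).
Then the next iterate is (x, y)₁ = (-2.8750, -1.5000).
Re-evaluating at (-2.8750, -1.5000): F = (29.281250, 71.929688), so ‖F‖₂ = 77.6613.

77.6613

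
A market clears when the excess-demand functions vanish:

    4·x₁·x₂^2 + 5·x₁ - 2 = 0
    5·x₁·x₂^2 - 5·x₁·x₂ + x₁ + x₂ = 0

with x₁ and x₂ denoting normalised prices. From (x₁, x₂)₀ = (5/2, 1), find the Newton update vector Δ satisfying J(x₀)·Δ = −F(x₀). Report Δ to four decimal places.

(-2.0369, -0.1084)

At (5/2, 1): F = (20.5000, 3.5000).
Jacobian J = [[4·x₂^2 + 5, 8·x₁·x₂], [5·x₂^2 - 5·x₂ + 1, 10·x₁·x₂ - 5·x₁ + 1]].
At the point, J = [[9.0000, 20.0000], [1.0000, 13.5000]] (det J = 101.5000).
Solving J·Δ = −F gives Δ = (-2.0369, -0.1084).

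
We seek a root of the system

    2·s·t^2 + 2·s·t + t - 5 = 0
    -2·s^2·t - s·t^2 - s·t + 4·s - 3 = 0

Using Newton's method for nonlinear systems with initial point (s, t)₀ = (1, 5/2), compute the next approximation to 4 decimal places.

(0.1159, 2.5362)

At (1, 5/2): F = (15.0000, -12.7500).
Jacobian J = [[2·t^2 + 2·t, 4·s·t + 2·s + 1], [-4·s·t - t^2 - t + 4, -2·s^2 - 2·s·t - s]].
At the point, J = [[17.5000, 13.0000], [-14.7500, -8.0000]] (det J = 51.7500).
Solving J·Δ = −F gives Δ = (-0.8841, 0.0362).
Then the next iterate is (s, t)₁ = (0.1159, 2.5362).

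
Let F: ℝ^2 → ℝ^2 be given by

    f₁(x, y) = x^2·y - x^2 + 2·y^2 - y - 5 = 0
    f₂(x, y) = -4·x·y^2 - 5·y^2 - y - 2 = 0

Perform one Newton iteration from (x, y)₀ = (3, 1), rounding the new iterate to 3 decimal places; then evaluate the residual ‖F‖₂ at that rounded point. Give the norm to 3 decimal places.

At (3, 1): F = (-4.000, -20.000).
Jacobian J = [[2·x·y - 2·x, x^2 + 4·y - 1], [-4·y^2, -8·x·y - 10·y - 1]].
At the point, J = [[0.000, 12.000], [-4.000, -35.000]] (det J = 48.000).
Solving J·Δ = −F gives Δ = (-7.917, 0.333).
Then the next iterate is (x, y)₁ = (-4.917, 1.333).
Re-evaluating at (-4.917, 1.333): F = (5.27168, 22.73041), so ‖F‖₂ = 23.334.

23.334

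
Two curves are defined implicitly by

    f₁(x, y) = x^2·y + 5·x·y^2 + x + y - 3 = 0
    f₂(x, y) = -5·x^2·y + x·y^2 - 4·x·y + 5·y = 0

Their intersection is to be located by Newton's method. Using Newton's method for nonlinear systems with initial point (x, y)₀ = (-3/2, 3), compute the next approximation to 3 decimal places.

(-1.486, 1.521)

At (-3/2, 3): F = (-62.250, -14.250).
Jacobian J = [[2·x·y + 5·y^2 + 1, x^2 + 10·x·y + 1], [-10·x·y + y^2 - 4·y, -5·x^2 + 2·x·y - 4·x + 5]].
At the point, J = [[37.000, -41.750], [42.000, -9.250]] (det J = 1411.250).
Solving J·Δ = −F gives Δ = (0.014, -1.479).
Then the next iterate is (x, y)₁ = (-1.486, 1.521).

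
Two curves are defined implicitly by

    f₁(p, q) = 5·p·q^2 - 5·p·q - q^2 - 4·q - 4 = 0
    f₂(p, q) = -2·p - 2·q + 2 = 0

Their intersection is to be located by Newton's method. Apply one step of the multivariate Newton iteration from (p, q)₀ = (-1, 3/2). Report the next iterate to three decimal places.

(0.181, 0.819)

At (-1, 3/2): F = (-16.000, 1.000).
Jacobian J = [[5·q^2 - 5·q, 10·p·q - 5·p - 2·q - 4], [-2, -2]].
At the point, J = [[3.750, -17.000], [-2.000, -2.000]] (det J = -41.500).
Solving J·Δ = −F gives Δ = (1.181, -0.681).
Then the next iterate is (p, q)₁ = (0.181, 0.819).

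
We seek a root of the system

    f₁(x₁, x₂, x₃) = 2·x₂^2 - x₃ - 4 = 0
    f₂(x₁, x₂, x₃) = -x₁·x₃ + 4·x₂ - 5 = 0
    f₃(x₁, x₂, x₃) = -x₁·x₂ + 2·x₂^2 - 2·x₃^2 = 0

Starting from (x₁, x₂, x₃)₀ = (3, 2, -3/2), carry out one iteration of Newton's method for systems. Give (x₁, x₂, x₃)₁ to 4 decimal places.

At (3, 2, -3/2): F = (5.5000, 7.5000, -2.5000).
Jacobian J = [[0, 4·x₂, -1], [-x₃, 4, -x₁], [-x₂, -x₁ + 4·x₂, -4·x₃]].
At the point, J = [[0.0000, 8.0000, -1.0000], [1.5000, 4.0000, -3.0000], [-2.0000, 5.0000, 6.0000]] (det J = -39.5000).
Solving J·Δ = −F gives Δ = (-3.3671, -0.7025, -0.1203).
Then the next iterate is (x₁, x₂, x₃)₁ = (-0.3671, 1.2975, -1.6203).

(-0.3671, 1.2975, -1.6203)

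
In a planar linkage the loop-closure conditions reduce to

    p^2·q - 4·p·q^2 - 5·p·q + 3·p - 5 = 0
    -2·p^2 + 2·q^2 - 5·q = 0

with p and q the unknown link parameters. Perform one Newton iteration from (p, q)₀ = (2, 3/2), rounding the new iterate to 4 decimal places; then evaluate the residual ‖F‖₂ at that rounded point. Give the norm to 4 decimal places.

At (2, 3/2): F = (-26.0000, -11.0000).
Jacobian J = [[2·p·q - 4·q^2 - 5·q + 3, p^2 - 8·p·q - 5·p], [-4·p, 4·q - 5]].
At the point, J = [[-7.5000, -30.0000], [-8.0000, 1.0000]] (det J = -247.5000).
Solving J·Δ = −F gives Δ = (-1.4384, -0.5071).
Then the next iterate is (p, q)₁ = (0.5616, 0.9929).
Re-evaluating at (0.5616, 0.9929): F = (-8.004722, -3.623588), so ‖F‖₂ = 8.7867.

8.7867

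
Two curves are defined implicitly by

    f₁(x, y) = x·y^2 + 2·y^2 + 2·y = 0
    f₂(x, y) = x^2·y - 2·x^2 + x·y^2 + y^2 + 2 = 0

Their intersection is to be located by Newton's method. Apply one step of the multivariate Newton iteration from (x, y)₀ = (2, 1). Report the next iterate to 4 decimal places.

At (2, 1): F = (6.0000, 1.0000).
Jacobian J = [[y^2, 2·x·y + 4·y + 2], [2·x·y - 4·x + y^2, x^2 + 2·x·y + 2·y]].
At the point, J = [[1.0000, 10.0000], [-3.0000, 10.0000]] (det J = 40.0000).
Solving J·Δ = −F gives Δ = (-1.2500, -0.4750).
Then the next iterate is (x, y)₁ = (0.7500, 0.5250).

(0.7500, 0.5250)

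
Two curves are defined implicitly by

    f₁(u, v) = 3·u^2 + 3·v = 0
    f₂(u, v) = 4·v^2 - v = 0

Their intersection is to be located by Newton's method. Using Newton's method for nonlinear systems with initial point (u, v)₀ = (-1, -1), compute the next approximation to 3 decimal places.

At (-1, -1): F = (0.000, 5.000).
Jacobian J = [[6·u, 3], [0, 8·v - 1]].
At the point, J = [[-6.000, 3.000], [0.000, -9.000]] (det J = 54.000).
Solving J·Δ = −F gives Δ = (0.278, 0.556).
Then the next iterate is (u, v)₁ = (-0.722, -0.444).

(-0.722, -0.444)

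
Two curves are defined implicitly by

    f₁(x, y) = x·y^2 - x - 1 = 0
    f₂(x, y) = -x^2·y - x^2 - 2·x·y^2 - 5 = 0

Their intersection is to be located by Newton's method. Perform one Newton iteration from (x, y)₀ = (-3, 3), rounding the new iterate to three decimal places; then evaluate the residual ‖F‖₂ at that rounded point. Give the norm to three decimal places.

7.807

At (-3, 3): F = (-25.000, 13.000).
Jacobian J = [[y^2 - 1, 2·x·y], [-2·x·y - 2·x - 2·y^2, -x^2 - 4·x·y]].
At the point, J = [[8.000, -18.000], [6.000, 27.000]] (det J = 324.000).
Solving J·Δ = −F gives Δ = (1.361, -0.784).
Then the next iterate is (x, y)₁ = (-1.639, 2.216).
Re-evaluating at (-1.639, 2.216): F = (-7.40957, 2.45792), so ‖F‖₂ = 7.807.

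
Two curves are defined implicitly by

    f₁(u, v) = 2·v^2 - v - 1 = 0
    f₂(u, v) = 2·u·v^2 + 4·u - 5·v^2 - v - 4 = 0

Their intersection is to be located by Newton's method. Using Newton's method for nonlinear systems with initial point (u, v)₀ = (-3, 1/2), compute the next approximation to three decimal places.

At (-3, 1/2): F = (-1.000, -19.250).
Jacobian J = [[0, 4·v - 1], [2·v^2 + 4, 4·u·v - 10·v - 1]].
At the point, J = [[0.000, 1.000], [4.500, -12.000]] (det J = -4.500).
Solving J·Δ = −F gives Δ = (6.944, 1.000).
Then the next iterate is (u, v)₁ = (3.944, 1.500).

(3.944, 1.500)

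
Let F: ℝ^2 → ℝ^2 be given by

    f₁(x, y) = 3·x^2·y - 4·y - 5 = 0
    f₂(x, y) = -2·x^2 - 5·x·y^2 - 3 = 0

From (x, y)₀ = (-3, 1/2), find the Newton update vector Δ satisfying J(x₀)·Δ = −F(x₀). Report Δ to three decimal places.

(1.293, 0.223)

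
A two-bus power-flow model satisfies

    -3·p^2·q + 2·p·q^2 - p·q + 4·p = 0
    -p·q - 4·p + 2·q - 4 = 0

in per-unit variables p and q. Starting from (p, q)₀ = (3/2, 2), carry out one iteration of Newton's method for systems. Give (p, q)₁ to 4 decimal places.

(-0.3649, -2.3784)

At (3/2, 2): F = (1.5000, -9.0000).
Jacobian J = [[-6·p·q + 2·q^2 - q + 4, -3·p^2 + 4·p·q - p], [-q - 4, -p + 2]].
At the point, J = [[-8.0000, 3.7500], [-6.0000, 0.5000]] (det J = 18.5000).
Solving J·Δ = −F gives Δ = (-1.8649, -4.3784).
Then the next iterate is (p, q)₁ = (-0.3649, -2.3784).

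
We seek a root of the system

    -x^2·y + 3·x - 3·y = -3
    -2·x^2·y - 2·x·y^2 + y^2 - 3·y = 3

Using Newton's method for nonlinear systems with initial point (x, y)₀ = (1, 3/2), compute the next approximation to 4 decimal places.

(-0.2143, 1.5000)

At (1, 3/2): F = (0.0000, -12.7500).
Jacobian J = [[-2·x·y + 3, -x^2 - 3], [-4·x·y - 2·y^2, -2·x^2 - 4·x·y + 2·y - 3]].
At the point, J = [[0.0000, -4.0000], [-10.5000, -8.0000]] (det J = -42.0000).
Solving J·Δ = −F gives Δ = (-1.2143, 0.0000).
Then the next iterate is (x, y)₁ = (-0.2143, 1.5000).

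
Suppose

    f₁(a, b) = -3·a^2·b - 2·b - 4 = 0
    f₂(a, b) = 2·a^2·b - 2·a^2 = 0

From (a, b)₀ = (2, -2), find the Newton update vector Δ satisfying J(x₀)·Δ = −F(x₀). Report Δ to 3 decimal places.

At (2, -2): F = (24.000, -24.000).
Jacobian J = [[-6·a·b, -3·a^2 - 2], [4·a·b - 4·a, 2·a^2]].
At the point, J = [[24.000, -14.000], [-24.000, 8.000]] (det J = -144.000).
Solving J·Δ = −F gives Δ = (-1.000, 0.000).

(-1.000, 0.000)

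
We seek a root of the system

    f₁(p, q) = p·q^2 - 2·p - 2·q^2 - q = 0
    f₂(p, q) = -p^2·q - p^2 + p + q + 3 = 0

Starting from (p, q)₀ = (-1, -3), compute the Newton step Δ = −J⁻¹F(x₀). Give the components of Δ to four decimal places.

(0.3333, 1.1569)

At (-1, -3): F = (-22.0000, 1.0000).
Jacobian J = [[q^2 - 2, 2·p·q - 4·q - 1], [-2·p·q - 2·p + 1, -p^2 + 1]].
At the point, J = [[7.0000, 17.0000], [-3.0000, 0.0000]] (det J = 51.0000).
Solving J·Δ = −F gives Δ = (0.3333, 1.1569).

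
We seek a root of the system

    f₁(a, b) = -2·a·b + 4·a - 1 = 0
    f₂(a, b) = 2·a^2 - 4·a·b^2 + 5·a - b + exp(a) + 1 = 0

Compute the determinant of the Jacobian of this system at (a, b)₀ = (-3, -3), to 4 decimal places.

-472.2987

J = [[-2·b + 4, -2·a], [4·a - 4·b^2 + exp(a) + 5, -8·a·b - 1]].
At the point, J = [[10.0000, 6.0000], [-42.950213, -73.0000]].
det J = -472.2987.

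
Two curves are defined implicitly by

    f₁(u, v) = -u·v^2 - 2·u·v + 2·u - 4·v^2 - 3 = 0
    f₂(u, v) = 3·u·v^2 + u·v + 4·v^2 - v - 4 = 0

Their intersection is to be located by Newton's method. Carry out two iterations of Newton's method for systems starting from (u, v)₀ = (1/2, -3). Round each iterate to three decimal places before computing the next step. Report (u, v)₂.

At (1/2, -3): F = (-39.500, 47.000).
Jacobian J = [[-v^2 - 2·v + 2, -2·u·v - 2·u - 8·v], [3·v^2 + v, 6·u·v + u + 8·v - 1]].
At the point, J = [[-1.000, 26.000], [24.000, -33.500]] (det J = -590.500).
Solving J·Δ = −F gives Δ = (0.171, 1.526).
Then the next iterate is (u, v)₁ = (0.671, -1.474).
Round to (0.671, -1.474) and repeat: F = (-9.82846, 9.54925), J = [[2.77532, 12.42811], [5.04403, -18.05532]].
Δ = (0.521, 0.674), so (u, v)₂ = (1.192, -0.800).

(1.192, -0.800)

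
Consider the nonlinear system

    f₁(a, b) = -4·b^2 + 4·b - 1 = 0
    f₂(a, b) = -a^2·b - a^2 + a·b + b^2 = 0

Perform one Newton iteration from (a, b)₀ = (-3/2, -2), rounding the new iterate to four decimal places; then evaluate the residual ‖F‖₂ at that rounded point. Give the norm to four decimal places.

6.3501

At (-3/2, -2): F = (-25.0000, 9.2500).
Jacobian J = [[0, -8·b + 4], [-2·a·b - 2·a + b, -a^2 + a + 2·b]].
At the point, J = [[0.0000, 20.0000], [-5.0000, -7.7500]] (det J = 100.0000).
Solving J·Δ = −F gives Δ = (-0.0875, 1.2500).
Then the next iterate is (a, b)₁ = (-1.5875, -0.7500).
Re-evaluating at (-1.5875, -0.7500): F = (-6.2500, 1.123086), so ‖F‖₂ = 6.3501.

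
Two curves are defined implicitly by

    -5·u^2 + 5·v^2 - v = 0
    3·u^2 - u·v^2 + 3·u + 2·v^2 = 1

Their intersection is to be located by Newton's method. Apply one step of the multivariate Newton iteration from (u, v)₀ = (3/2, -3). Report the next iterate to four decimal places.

(-1.0145, -0.5978)

At (3/2, -3): F = (36.7500, 14.7500).
Jacobian J = [[-10·u, 10·v - 1], [6·u - v^2 + 3, -2·u·v + 4·v]].
At the point, J = [[-15.0000, -31.0000], [3.0000, -3.0000]] (det J = 138.0000).
Solving J·Δ = −F gives Δ = (-2.5145, 2.4022).
Then the next iterate is (u, v)₁ = (-1.0145, -0.5978).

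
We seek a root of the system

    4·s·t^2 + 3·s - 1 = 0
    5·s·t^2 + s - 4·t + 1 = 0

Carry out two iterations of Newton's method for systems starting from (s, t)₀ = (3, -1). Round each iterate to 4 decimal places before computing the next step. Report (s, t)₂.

(0.9969, -0.1229)

At (3, -1): F = (20.0000, 23.0000).
Jacobian J = [[4·t^2 + 3, 8·s·t], [5·t^2 + 1, 10·s·t - 4]].
At the point, J = [[7.0000, -24.0000], [6.0000, -34.0000]] (det J = -94.0000).
Solving J·Δ = −F gives Δ = (-1.3617, 0.4362).
Then the next iterate is (s, t)₁ = (1.6383, -0.5638).
Round to (1.6383, -0.5638) and repeat: F = (5.997969, 7.497336), J = [[4.271482, -7.389388], [2.589352, -13.236735]].
Δ = (-0.6414, 0.4409), so (s, t)₂ = (0.9969, -0.1229).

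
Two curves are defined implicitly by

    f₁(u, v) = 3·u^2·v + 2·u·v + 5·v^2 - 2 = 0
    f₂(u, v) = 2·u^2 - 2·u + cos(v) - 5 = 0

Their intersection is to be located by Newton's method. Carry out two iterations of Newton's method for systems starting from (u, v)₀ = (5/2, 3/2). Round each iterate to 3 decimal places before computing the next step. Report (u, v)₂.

(1.992, 0.200)

At (5/2, 3/2): F = (44.875, 2.57074).
Jacobian J = [[6·u·v + 2·v, 3·u^2 + 2·u + 10·v], [4·u - 2, -sin(v)]].
At the point, J = [[25.500, 38.750], [8.000, -0.99749]] (det J = -335.43612).
Solving J·Δ = −F gives Δ = (-0.430, -0.875).
Then the next iterate is (u, v)₁ = (2.070, 0.625).
Round to (2.070, 0.625) and repeat: F = (10.57481, 0.24076), J = [[9.01250, 23.24470], [6.280, -0.58510]].
Δ = (-0.078, -0.425), so (u, v)₂ = (1.992, 0.200).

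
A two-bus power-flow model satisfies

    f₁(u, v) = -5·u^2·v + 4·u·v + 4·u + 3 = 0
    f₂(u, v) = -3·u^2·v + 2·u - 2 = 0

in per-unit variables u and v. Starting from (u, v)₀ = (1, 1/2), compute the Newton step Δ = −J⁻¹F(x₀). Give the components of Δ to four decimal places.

At (1, 1/2): F = (6.5000, -1.5000).
Jacobian J = [[-10·u·v + 4·v + 4, -5·u^2 + 4·u], [-6·u·v + 2, -3·u^2]].
At the point, J = [[1.0000, -1.0000], [-1.0000, -3.0000]] (det J = -4.0000).
Solving J·Δ = −F gives Δ = (-5.2500, 1.2500).

(-5.2500, 1.2500)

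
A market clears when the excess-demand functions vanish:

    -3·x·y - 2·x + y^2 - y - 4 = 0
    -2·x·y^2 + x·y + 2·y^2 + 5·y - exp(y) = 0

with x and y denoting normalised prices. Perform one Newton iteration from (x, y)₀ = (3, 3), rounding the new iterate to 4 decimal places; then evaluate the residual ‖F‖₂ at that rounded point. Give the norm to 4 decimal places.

10.1800

At (3, 3): F = (-31.0000, -32.085537).
Jacobian J = [[-3·y - 2, -3·x + 2·y - 1], [-2·y^2 + y, -4·x·y + x + 4·y - exp(y) + 5]].
At the point, J = [[-11.0000, -4.0000], [-15.0000, -36.085537]] (det J = 336.940906).
Solving J·Δ = −F gives Δ = (-2.9391, 0.3326).
Then the next iterate is (x, y)₁ = (0.0609, 3.3326).
Re-evaluating at (0.0609, 3.3326): F = (3.042957, 9.714587), so ‖F‖₂ = 10.1800.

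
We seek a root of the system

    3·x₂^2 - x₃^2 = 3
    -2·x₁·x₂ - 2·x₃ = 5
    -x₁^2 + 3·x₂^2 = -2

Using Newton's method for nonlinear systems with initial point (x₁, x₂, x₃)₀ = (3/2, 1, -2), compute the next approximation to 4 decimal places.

At (3/2, 1, -2): F = (-4.0000, -4.0000, 2.7500).
Jacobian J = [[0, 6·x₂, -2·x₃], [-2·x₂, -2·x₁, -2], [-2·x₁, 6·x₂, 0]].
At the point, J = [[0.0000, 6.0000, 4.0000], [-2.0000, -3.0000, -2.0000], [-3.0000, 6.0000, 0.0000]] (det J = -48.0000).
Solving J·Δ = −F gives Δ = (-3.0000, -1.9583, 3.9375).
Then the next iterate is (x₁, x₂, x₃)₁ = (-1.5000, -0.9583, 1.9375).

(-1.5000, -0.9583, 1.9375)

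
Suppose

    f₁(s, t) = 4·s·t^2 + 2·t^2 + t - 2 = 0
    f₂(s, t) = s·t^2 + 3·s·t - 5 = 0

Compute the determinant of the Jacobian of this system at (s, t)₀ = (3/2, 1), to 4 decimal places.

J = [[4·t^2, 8·s·t + 4·t + 1], [t^2 + 3·t, 2·s·t + 3·s]].
At the point, J = [[4.0000, 17.0000], [4.0000, 7.5000]].
det J = -38.0000.

-38.0000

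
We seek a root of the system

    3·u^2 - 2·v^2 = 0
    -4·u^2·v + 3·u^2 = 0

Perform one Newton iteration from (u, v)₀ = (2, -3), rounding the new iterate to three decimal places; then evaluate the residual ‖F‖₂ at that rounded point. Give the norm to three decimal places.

17.831

At (2, -3): F = (-6.000, 60.000).
Jacobian J = [[6·u, -4·v], [-8·u·v + 6·u, -4·u^2]].
At the point, J = [[12.000, 12.000], [60.000, -16.000]] (det J = -912.000).
Solving J·Δ = −F gives Δ = (-0.684, 1.184).
Then the next iterate is (u, v)₁ = (1.316, -1.816).
Re-evaluating at (1.316, -1.816): F = (-1.40014, 17.77577), so ‖F‖₂ = 17.831.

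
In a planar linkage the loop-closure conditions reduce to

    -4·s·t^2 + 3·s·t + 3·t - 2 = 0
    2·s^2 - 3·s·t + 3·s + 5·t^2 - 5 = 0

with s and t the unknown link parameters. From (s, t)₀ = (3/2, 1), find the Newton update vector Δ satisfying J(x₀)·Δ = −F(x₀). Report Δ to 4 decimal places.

At (3/2, 1): F = (-0.5000, 4.5000).
Jacobian J = [[-4·t^2 + 3·t, -8·s·t + 3·s + 3], [4·s - 3·t + 3, -3·s + 10·t]].
At the point, J = [[-1.0000, -4.5000], [6.0000, 5.5000]] (det J = 21.5000).
Solving J·Δ = −F gives Δ = (-0.8140, 0.0698).

(-0.8140, 0.0698)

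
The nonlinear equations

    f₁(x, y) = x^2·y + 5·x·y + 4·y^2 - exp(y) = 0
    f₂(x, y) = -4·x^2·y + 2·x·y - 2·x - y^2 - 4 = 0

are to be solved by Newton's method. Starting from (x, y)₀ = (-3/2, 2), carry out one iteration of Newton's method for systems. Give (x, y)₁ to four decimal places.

(-0.6565, 1.5582)

At (-3/2, 2): F = (-1.889056, -29.0000).
Jacobian J = [[2·x·y + 5·y, x^2 + 5·x + 8·y - exp(y)], [-8·x·y + 2·y - 2, -4·x^2 + 2·x - 2·y]].
At the point, J = [[4.0000, 3.360944], [26.0000, -16.0000]] (det J = -151.384541).
Solving J·Δ = −F gives Δ = (0.8435, -0.4418).
Then the next iterate is (x, y)₁ = (-0.6565, 1.5582).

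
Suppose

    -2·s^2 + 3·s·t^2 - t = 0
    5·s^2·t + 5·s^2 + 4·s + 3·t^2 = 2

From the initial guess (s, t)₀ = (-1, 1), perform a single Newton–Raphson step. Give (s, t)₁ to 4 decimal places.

(-1.4857, -0.3429)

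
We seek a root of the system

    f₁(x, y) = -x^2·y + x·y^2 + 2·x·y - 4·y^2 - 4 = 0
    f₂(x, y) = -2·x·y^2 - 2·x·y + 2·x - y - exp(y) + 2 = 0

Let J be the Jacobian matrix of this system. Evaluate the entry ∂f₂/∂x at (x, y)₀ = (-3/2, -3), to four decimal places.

-10.0000

∂f₂/∂x = -2·y^2 - 2·y + 2.
At (-3/2, -3) this is -10.0000.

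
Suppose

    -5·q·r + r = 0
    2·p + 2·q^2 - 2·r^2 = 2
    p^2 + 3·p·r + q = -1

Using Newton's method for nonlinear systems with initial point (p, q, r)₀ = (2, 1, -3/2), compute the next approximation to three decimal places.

At (2, 1, -3/2): F = (6.000, -0.500, -3.000).
Jacobian J = [[0, -5·r, -5·q + 1], [2, 4·q, -4·r], [2·p + 3·r, 1, 3·p]].
At the point, J = [[0.000, 7.500, -4.000], [2.000, 4.000, 6.000], [-0.500, 1.000, 6.000]] (det J = -128.500).
Solving J·Δ = −F gives Δ = (-0.393, -0.506, 0.552).
Then the next iterate is (p, q, r)₁ = (1.607, 0.494, -0.948).

(1.607, 0.494, -0.948)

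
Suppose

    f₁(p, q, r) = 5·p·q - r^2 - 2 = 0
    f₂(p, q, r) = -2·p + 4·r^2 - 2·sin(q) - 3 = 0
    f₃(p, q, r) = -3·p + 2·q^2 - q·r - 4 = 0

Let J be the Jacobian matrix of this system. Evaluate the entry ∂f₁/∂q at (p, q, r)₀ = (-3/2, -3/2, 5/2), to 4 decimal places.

-7.5000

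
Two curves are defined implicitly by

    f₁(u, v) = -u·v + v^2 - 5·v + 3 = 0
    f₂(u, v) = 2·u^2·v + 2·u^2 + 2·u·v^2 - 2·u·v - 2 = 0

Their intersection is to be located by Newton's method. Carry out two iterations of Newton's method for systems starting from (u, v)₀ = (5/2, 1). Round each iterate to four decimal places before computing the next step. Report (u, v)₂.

At (5/2, 1): F = (-3.5000, 23.0000).
Jacobian J = [[-v, -u + 2·v - 5], [4·u·v + 4·u + 2·v^2 - 2·v, 2·u^2 + 4·u·v - 2·u]].
At the point, J = [[-1.0000, -5.5000], [20.0000, 17.5000]] (det J = 92.5000).
Solving J·Δ = −F gives Δ = (-0.7054, -0.5081).
Then the next iterate is (u, v)₁ = (1.7946, 0.4919).
Round to (1.7946, 0.4919) and repeat: F = (-0.100298, 6.712529), J = [[-0.4919, -5.8108], [10.209586, 6.383033]].
Δ = (-0.6828, 0.0405), so (u, v)₂ = (1.1118, 0.5324).

(1.1118, 0.5324)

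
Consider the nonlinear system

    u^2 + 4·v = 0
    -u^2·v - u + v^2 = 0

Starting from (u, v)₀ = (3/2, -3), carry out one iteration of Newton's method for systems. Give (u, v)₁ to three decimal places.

At (3/2, -3): F = (-9.750, 14.250).
Jacobian J = [[2·u, 4], [-2·u·v - 1, -u^2 + 2·v]].
At the point, J = [[3.000, 4.000], [8.000, -8.250]] (det J = -56.750).
Solving J·Δ = −F gives Δ = (0.413, 2.128).
Then the next iterate is (u, v)₁ = (1.913, -0.872).

(1.913, -0.872)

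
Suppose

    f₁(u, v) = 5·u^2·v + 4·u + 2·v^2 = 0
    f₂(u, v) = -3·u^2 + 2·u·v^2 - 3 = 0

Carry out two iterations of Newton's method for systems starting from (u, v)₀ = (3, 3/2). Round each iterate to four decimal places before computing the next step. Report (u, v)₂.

(0.5421, 1.2037)

At (3, 3/2): F = (84.0000, -16.5000).
Jacobian J = [[10·u·v + 4, 5·u^2 + 4·v], [-6·u + 2·v^2, 4·u·v]].
At the point, J = [[49.0000, 51.0000], [-13.5000, 18.0000]] (det J = 1570.5000).
Solving J·Δ = −F gives Δ = (-1.4986, -0.2073).
Then the next iterate is (u, v)₁ = (1.5014, 1.2927).
Round to (1.5014, 1.2927) and repeat: F = (23.917781, -4.744707), J = [[23.408598, 16.441810], [-5.666253, 7.763439]].
Δ = (-0.9593, -0.0890), so (u, v)₂ = (0.5421, 1.2037).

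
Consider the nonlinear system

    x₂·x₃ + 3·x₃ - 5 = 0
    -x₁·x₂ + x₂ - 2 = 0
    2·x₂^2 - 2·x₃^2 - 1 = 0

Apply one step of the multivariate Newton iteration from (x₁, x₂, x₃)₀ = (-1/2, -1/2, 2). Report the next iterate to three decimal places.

At (-1/2, -1/2, 2): F = (0.000, -2.750, -8.500).
Jacobian J = [[0, x₃, x₂ + 3], [-x₂, -x₁ + 1, 0], [0, 4·x₂, -4·x₃]].
At the point, J = [[0.000, 2.000, 2.500], [0.500, 1.500, 0.000], [0.000, -2.000, -8.000]] (det J = 5.500).
Solving J·Δ = −F gives Δ = (-0.295, 1.932, -1.545).
Then the next iterate is (x₁, x₂, x₃)₁ = (-0.795, 1.432, 0.455).

(-0.795, 1.432, 0.455)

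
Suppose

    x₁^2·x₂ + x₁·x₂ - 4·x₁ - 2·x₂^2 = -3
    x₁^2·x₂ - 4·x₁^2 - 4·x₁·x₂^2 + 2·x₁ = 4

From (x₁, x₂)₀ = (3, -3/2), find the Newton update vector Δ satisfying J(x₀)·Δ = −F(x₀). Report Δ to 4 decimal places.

At (3, -3/2): F = (-31.5000, -74.5000).
Jacobian J = [[2·x₁·x₂ + x₂ - 4, x₁^2 + x₁ - 4·x₂], [2·x₁·x₂ - 8·x₁ - 4·x₂^2 + 2, x₁^2 - 8·x₁·x₂]].
At the point, J = [[-14.5000, 18.0000], [-40.0000, 45.0000]] (det J = 67.5000).
Solving J·Δ = −F gives Δ = (1.1333, 2.6630).

(1.1333, 2.6630)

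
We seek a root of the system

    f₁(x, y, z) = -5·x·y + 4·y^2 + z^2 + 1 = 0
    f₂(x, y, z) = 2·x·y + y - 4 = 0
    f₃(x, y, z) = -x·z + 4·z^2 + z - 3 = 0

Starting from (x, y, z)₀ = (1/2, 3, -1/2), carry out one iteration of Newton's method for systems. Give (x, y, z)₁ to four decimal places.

(0.6117, 1.6650, -1.1269)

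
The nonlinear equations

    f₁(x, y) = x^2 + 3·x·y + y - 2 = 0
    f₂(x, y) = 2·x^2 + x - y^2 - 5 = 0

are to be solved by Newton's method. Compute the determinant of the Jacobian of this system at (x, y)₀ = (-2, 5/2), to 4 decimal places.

J = [[2·x + 3·y, 3·x + 1], [4·x + 1, -2·y]].
At the point, J = [[3.5000, -5.0000], [-7.0000, -5.0000]].
det J = -52.5000.

-52.5000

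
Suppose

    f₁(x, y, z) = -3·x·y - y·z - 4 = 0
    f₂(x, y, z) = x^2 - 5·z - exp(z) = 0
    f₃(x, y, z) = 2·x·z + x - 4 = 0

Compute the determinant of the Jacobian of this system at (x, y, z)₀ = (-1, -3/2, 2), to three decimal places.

-65.945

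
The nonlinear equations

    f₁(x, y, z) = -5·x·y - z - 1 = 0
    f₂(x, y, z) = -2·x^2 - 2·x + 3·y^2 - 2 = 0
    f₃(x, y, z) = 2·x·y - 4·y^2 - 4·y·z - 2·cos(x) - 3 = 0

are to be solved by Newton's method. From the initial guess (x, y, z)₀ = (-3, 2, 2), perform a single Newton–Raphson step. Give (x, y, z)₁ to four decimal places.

(-1.6296, 1.0247, 0.6667)

At (-3, 2, 2): F = (27.0000, -2.0000, -45.020015).
Jacobian J = [[-5·y, -5·x, -1], [-4·x - 2, 6·y, 0], [2·y + 2·sin(x), 2·x - 8·y - 4·z, -4·y]].
At the point, J = [[-10.0000, 15.0000, -1.0000], [10.0000, 12.0000, 0.0000], [3.717760, -30.0000, -8.0000]] (det J = 2504.613120).
Solving J·Δ = −F gives Δ = (1.3704, -0.9753, -1.3333).
Then the next iterate is (x, y, z)₁ = (-1.6296, 1.0247, 0.6667).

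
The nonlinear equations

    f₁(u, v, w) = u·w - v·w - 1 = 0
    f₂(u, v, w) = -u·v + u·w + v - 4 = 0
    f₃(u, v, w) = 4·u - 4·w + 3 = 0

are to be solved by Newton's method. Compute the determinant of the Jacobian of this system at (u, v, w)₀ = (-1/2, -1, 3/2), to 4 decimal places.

-24.0000

J = [[w, -w, u - v], [-v + w, -u + 1, u], [4, 0, -4]].
At the point, J = [[1.5000, -1.5000, 0.5000], [2.5000, 1.5000, -0.5000], [4.0000, 0.0000, -4.0000]].
det J = -24.0000.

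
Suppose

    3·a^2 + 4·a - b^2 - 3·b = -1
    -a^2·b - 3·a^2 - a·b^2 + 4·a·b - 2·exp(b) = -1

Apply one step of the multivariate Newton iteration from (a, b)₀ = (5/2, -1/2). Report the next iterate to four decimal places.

(0.7898, -1.2470)

At (5/2, -1/2): F = (31.0000, -21.463061).
Jacobian J = [[6·a + 4, -2·b - 3], [-2·a·b - 6·a - b^2 + 4·b, -a^2 - 2·a·b + 4·a - 2·exp(b)]].
At the point, J = [[19.0000, -2.0000], [-14.7500, 5.036939]] (det J = 66.201835).
Solving J·Δ = −F gives Δ = (-1.7102, -0.7470).
Then the next iterate is (a, b)₁ = (0.7898, -1.2470).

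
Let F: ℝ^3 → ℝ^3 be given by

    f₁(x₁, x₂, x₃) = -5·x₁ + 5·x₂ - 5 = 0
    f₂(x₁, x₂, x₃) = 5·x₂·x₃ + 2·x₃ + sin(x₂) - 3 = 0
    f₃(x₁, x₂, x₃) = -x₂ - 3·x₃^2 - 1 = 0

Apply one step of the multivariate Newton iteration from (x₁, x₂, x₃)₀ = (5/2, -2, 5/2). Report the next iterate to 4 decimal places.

(-1.8553, -0.8553, 1.2404)

At (5/2, -2, 5/2): F = (-27.5000, -23.909297, -17.7500).
Jacobian J = [[-5, 5, 0], [0, 5·x₃ + cos(x₂), 5·x₂ + 2], [0, -1, -6·x₃]].
At the point, J = [[-5.0000, 5.0000, 0.0000], [0.0000, 12.083853, -8.0000], [0.0000, -1.0000, -15.0000]] (det J = 946.288987).
Solving J·Δ = −F gives Δ = (-4.3553, 1.1447, -1.2596).
Then the next iterate is (x₁, x₂, x₃)₁ = (-1.8553, -0.8553, 1.2404).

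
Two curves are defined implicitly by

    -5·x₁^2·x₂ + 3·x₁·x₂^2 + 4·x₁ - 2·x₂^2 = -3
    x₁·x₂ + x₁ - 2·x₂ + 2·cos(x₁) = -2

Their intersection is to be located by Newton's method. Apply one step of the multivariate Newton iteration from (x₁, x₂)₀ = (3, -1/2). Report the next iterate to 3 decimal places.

(-2.480, -1.827)

At (3, -1/2): F = (39.250, 2.52002).
Jacobian J = [[-10·x₁·x₂ + 3·x₂^2 + 4, -5·x₁^2 + 6·x₁·x₂ - 4·x₂], [x₂ - 2·sin(x₁) + 1, x₁ - 2]].
At the point, J = [[19.750, -52.000], [0.21776, 1.000]] (det J = 31.07352).
Solving J·Δ = −F gives Δ = (-5.480, -1.327).
Then the next iterate is (x₁, x₂)₁ = (-2.480, -1.827).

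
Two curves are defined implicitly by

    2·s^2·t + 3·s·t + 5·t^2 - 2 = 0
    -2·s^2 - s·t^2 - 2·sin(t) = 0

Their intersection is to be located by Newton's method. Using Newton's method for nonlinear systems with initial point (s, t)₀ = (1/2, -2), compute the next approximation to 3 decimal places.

At (1/2, -2): F = (14.000, -0.68141).
Jacobian J = [[4·s·t + 3·t, 2·s^2 + 3·s + 10·t], [-4·s - t^2, -2·s·t - 2·cos(t)]].
At the point, J = [[-10.000, -18.000], [-6.000, 2.83229]] (det J = -136.32294).
Solving J·Δ = −F gives Δ = (0.201, 0.666).
Then the next iterate is (s, t)₁ = (0.701, -1.334).

(0.701, -1.334)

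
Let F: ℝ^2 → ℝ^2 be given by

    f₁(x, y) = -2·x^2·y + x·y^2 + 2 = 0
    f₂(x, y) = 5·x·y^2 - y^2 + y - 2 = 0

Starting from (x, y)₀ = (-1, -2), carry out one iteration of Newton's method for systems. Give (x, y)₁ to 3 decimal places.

At (-1, -2): F = (2.000, -28.000).
Jacobian J = [[-4·x·y + y^2, -2·x^2 + 2·x·y], [5·y^2, 10·x·y - 2·y + 1]].
At the point, J = [[-4.000, 2.000], [20.000, 25.000]] (det J = -140.000).
Solving J·Δ = −F gives Δ = (0.757, 0.514).
Then the next iterate is (x, y)₁ = (-0.243, -1.486).

(-0.243, -1.486)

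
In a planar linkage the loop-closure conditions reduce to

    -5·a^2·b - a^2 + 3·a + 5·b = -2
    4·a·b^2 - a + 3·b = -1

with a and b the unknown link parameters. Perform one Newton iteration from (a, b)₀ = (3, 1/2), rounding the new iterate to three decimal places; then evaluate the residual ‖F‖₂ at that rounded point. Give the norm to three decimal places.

At (3, 1/2): F = (-18.000, 2.500).
Jacobian J = [[-10·a·b - 2·a + 3, -5·a^2 + 5], [4·b^2 - 1, 8·a·b + 3]].
At the point, J = [[-18.000, -40.000], [0.000, 15.000]] (det J = -270.000).
Solving J·Δ = −F gives Δ = (-0.630, -0.167).
Then the next iterate is (a, b)₁ = (2.370, 0.333).
Re-evaluating at (2.370, 0.333): F = (-4.19404, 0.68023), so ‖F‖₂ = 4.249.

4.249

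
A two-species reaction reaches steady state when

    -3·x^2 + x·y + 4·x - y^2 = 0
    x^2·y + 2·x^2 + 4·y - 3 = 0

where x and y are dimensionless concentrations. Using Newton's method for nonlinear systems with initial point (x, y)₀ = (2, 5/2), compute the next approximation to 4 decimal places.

At (2, 5/2): F = (-5.2500, 25.0000).
Jacobian J = [[-6·x + y + 4, x - 2·y], [2·x·y + 4·x, x^2 + 4]].
At the point, J = [[-5.5000, -3.0000], [18.0000, 8.0000]] (det J = 10.0000).
Solving J·Δ = −F gives Δ = (-3.3000, 4.3000).
Then the next iterate is (x, y)₁ = (-1.3000, 6.8000).

(-1.3000, 6.8000)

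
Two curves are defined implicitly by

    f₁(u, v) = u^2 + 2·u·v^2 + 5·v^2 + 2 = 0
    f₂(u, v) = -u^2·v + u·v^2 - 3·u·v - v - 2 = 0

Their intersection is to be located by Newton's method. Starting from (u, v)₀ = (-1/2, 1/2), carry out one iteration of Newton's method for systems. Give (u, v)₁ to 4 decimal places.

At (-1/2, 1/2): F = (3.2500, -2.0000).
Jacobian J = [[2·u + 2·v^2, 4·u·v + 10·v], [-2·u·v + v^2 - 3·v, -u^2 + 2·u·v - 3·u - 1]].
At the point, J = [[-0.5000, 4.0000], [-0.7500, -0.2500]] (det J = 3.1250).
Solving J·Δ = −F gives Δ = (-2.3000, -1.1000).
Then the next iterate is (u, v)₁ = (-2.8000, -0.6000).

(-2.8000, -0.6000)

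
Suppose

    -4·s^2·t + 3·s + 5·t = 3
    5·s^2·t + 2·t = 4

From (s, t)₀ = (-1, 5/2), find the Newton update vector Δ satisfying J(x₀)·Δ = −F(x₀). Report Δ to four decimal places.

At (-1, 5/2): F = (-3.5000, 13.5000).
Jacobian J = [[-8·s·t + 3, -4·s^2 + 5], [10·s·t, 5·s^2 + 2]].
At the point, J = [[23.0000, 1.0000], [-25.0000, 7.0000]] (det J = 186.0000).
Solving J·Δ = −F gives Δ = (0.2043, -1.1989).

(0.2043, -1.1989)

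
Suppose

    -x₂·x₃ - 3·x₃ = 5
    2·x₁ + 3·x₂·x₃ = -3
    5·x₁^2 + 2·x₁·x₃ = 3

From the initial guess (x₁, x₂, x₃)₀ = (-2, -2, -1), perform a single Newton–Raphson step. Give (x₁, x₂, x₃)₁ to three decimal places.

At (-2, -2, -1): F = (-4.000, 5.000, 21.000).
Jacobian J = [[0, -x₃, -x₂ - 3], [2, 3·x₃, 3·x₂], [10·x₁ + 2·x₃, 0, 2·x₁]].
At the point, J = [[0.000, 1.000, -1.000], [2.000, -3.000, -6.000], [-22.000, 0.000, -4.000]] (det J = 206.000).
Solving J·Δ = −F gives Δ = (1.053, 3.456, -0.544).
Then the next iterate is (x₁, x₂, x₃)₁ = (-0.947, 1.456, -1.544).

(-0.947, 1.456, -1.544)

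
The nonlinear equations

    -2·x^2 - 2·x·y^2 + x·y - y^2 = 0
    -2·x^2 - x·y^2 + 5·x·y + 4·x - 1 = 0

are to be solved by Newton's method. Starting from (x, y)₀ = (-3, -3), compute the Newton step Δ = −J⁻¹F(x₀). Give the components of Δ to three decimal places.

(-5.000, 2.455)

At (-3, -3): F = (36.000, 41.000).
Jacobian J = [[-4·x - 2·y^2 + y, -4·x·y + x - 2·y], [-4·x - y^2 + 5·y + 4, -2·x·y + 5·x]].
At the point, J = [[-9.000, -33.000], [-8.000, -33.000]] (det J = 33.000).
Solving J·Δ = −F gives Δ = (-5.000, 2.455).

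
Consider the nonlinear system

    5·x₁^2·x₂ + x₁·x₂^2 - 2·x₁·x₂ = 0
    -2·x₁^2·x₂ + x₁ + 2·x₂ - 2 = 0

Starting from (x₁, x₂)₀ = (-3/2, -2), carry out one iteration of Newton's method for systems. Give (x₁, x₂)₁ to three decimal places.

At (-3/2, -2): F = (-34.500, 1.500).
Jacobian J = [[10·x₁·x₂ + x₂^2 - 2·x₂, 5·x₁^2 + 2·x₁·x₂ - 2·x₁], [-4·x₁·x₂ + 1, -2·x₁^2 + 2]].
At the point, J = [[38.000, 20.250], [-11.000, -2.500]] (det J = 127.750).
Solving J·Δ = −F gives Δ = (-0.437, 2.524).
Then the next iterate is (x₁, x₂)₁ = (-1.937, 0.524).

(-1.937, 0.524)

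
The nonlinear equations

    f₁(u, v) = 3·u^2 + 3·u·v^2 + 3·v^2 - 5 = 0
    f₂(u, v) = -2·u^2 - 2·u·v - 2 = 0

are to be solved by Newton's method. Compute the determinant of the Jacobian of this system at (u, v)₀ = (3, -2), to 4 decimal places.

-564.0000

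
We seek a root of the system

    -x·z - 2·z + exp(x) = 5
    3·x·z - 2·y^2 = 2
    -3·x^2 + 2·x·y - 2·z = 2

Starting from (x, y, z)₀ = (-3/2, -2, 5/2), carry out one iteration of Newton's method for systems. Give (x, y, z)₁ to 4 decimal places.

(-2.6677, -2.0384, -4.2366)

At (-3/2, -2, 5/2): F = (-6.026870, -21.2500, -7.7500).
Jacobian J = [[-z + exp(x), 0, -x - 2], [3·z, -4·y, 3·x], [-6·x + 2·y, 2·x, -2]].
At the point, J = [[-2.276870, 0.0000, -0.5000], [7.5000, 8.0000, -4.5000], [5.0000, -3.0000, -2.0000]] (det J = 98.417660).
Solving J·Δ = −F gives Δ = (-1.1677, -0.0384, -6.7366).
Then the next iterate is (x, y, z)₁ = (-2.6677, -2.0384, -4.2366).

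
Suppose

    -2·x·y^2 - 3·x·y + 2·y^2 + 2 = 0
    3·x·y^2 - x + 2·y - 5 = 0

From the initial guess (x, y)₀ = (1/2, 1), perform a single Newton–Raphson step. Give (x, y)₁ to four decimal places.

(0.8269, 1.2692)

At (1/2, 1): F = (1.5000, -2.0000).
Jacobian J = [[-2·y^2 - 3·y, -4·x·y - 3·x + 4·y], [3·y^2 - 1, 6·x·y + 2]].
At the point, J = [[-5.0000, 0.5000], [2.0000, 5.0000]] (det J = -26.0000).
Solving J·Δ = −F gives Δ = (0.3269, 0.2692).
Then the next iterate is (x, y)₁ = (0.8269, 1.2692).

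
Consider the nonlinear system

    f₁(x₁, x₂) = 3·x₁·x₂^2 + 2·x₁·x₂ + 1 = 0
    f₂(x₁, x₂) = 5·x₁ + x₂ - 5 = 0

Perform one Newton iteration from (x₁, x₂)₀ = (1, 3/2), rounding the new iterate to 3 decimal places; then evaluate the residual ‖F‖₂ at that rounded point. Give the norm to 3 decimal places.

3.165

At (1, 3/2): F = (10.750, 1.500).
Jacobian J = [[3·x₂^2 + 2·x₂, 6·x₁·x₂ + 2·x₁], [5, 1]].
At the point, J = [[9.750, 11.000], [5.000, 1.000]] (det J = -45.250).
Solving J·Δ = −F gives Δ = (-0.127, -0.865).
Then the next iterate is (x₁, x₂)₁ = (0.873, 0.635).
Re-evaluating at (0.873, 0.635): F = (3.16476, 0.000), so ‖F‖₂ = 3.165.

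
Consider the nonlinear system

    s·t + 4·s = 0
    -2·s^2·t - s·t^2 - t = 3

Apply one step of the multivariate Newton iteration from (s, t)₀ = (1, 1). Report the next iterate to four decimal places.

(0.1000, 0.5000)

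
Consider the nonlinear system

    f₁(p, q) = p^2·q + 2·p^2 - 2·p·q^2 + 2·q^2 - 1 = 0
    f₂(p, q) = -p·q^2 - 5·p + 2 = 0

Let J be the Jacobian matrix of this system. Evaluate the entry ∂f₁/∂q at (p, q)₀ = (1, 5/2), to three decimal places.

∂f₁/∂q = p^2 - 4·p·q + 4·q.
At (1, 5/2) this is 1.000.

1.000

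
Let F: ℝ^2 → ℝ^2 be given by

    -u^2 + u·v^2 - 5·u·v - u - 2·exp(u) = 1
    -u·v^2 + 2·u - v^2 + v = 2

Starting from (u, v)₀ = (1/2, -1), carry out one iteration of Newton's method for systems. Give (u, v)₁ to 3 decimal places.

At (1/2, -1): F = (-2.04744, -3.500).
Jacobian J = [[-2·u + v^2 - 5·v - 2·exp(u) - 1, 2·u·v - 5·u], [-v^2 + 2, -2·u·v - 2·v + 1]].
At the point, J = [[0.70256, -3.500], [1.000, 4.000]] (det J = 6.31023).
Solving J·Δ = −F gives Δ = (3.239, 0.065).
Then the next iterate is (u, v)₁ = (3.739, -0.935).

(3.739, -0.935)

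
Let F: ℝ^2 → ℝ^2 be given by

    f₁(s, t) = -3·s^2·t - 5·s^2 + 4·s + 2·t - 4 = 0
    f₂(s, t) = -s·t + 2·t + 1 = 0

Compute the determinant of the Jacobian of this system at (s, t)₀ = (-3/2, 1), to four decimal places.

93.2500

J = [[-6·s·t - 10·s + 4, -3·s^2 + 2], [-t, -s + 2]].
At the point, J = [[28.0000, -4.7500], [-1.0000, 3.5000]].
det J = 93.2500.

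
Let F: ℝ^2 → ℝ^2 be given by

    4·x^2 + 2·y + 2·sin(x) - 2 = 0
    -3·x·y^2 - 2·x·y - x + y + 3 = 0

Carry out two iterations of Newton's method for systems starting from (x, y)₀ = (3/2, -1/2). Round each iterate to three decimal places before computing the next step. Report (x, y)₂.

(0.832, -1.097)

At (3/2, -1/2): F = (7.99499, 1.375).
Jacobian J = [[8·x + 2·cos(x), 2], [-3·y^2 - 2·y - 1, -6·x·y - 2·x + 1]].
At the point, J = [[12.14147, 2.000], [-0.750, 2.500]] (det J = 31.85369).
Solving J·Δ = −F gives Δ = (-0.541, -0.712).
Then the next iterate is (x, y)₁ = (0.959, -1.212).
Round to (0.959, -1.212) and repeat: F = (0.89196, -1.07254), J = [[8.82068, 2.000], [-2.98283, 6.05585]].
Δ = (-0.127, 0.115), so (x, y)₂ = (0.832, -1.097).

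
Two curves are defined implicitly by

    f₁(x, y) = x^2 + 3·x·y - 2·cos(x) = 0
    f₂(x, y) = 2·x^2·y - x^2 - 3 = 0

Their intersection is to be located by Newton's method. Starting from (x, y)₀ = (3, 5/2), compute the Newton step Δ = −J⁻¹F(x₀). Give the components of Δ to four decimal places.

(-9.5273, 10.8698)

At (3, 5/2): F = (33.479985, 33.0000).
Jacobian J = [[2·x + 3·y + 2·sin(x), 3·x], [4·x·y - 2·x, 2·x^2]].
At the point, J = [[13.782240, 9.0000], [24.0000, 18.0000]] (det J = 32.080320).
Solving J·Δ = −F gives Δ = (-9.5273, 10.8698).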